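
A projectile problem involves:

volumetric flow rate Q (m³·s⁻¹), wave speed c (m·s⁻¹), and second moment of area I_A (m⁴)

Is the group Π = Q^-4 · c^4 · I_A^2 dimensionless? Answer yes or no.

Sum the exponent of each base dimension across the product:
  M: −4·[Q]_M + 4·[c]_M + 2·[I_A]_M = −4·(0) + 4·(0) + 2·(0) = 0
  L: −4·[Q]_L + 4·[c]_L + 2·[I_A]_L = −4·(3) + 4·(1) + 2·(4) = 0
  T: −4·[Q]_T + 4·[c]_T + 2·[I_A]_T = −4·(-1) + 4·(-1) + 2·(0) = 0
All base exponents vanish — dimensionless.

yes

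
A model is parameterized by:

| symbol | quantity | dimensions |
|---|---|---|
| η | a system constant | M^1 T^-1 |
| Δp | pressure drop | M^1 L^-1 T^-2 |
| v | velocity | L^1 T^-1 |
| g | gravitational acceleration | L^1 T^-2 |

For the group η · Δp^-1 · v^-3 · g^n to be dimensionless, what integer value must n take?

2

Balance the L exponent: (1)·n from g, plus (0) − (-1) − 3·(1) = -2 from the rest, must sum to zero.
n − 2 = 0, so n = 2.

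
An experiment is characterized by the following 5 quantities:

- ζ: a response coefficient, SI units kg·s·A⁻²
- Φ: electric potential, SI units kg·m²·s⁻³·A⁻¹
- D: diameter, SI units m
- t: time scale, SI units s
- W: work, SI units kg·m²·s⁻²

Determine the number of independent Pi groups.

There are 5 variables and 4 base dimensions (M, L, T, I).
The dimension matrix has rank 4.
Independent dimensionless groups: 5 − 4 = 1.

1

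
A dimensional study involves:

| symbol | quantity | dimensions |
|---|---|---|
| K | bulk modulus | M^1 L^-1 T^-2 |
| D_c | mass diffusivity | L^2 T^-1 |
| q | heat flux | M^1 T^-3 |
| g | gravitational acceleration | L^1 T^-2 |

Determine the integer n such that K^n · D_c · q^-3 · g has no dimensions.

3

Balance the M exponent: (1)·n from K, plus (0) − 3·(1) + (0) = -3 from the rest, must sum to zero.
n − 3 = 0, so n = 3.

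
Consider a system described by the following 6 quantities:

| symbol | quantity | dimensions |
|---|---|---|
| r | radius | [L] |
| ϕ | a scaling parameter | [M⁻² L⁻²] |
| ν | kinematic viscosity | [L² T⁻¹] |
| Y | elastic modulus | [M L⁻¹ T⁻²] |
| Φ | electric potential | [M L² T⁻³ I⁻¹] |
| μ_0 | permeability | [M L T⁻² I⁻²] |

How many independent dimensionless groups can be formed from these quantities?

2

There are 6 variables and 4 base dimensions (M, L, T, I).
The dimension matrix has rank 4.
Independent dimensionless groups: 6 − 4 = 2.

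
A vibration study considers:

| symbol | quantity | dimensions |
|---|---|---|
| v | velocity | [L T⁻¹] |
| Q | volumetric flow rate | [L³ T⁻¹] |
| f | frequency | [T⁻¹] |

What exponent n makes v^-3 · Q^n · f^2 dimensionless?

1

Balance the L exponent: (3)·n from Q, plus −3·(1) + 2·(0) = -3 from the rest, must sum to zero.
3n − 3 = 0, so n = 1.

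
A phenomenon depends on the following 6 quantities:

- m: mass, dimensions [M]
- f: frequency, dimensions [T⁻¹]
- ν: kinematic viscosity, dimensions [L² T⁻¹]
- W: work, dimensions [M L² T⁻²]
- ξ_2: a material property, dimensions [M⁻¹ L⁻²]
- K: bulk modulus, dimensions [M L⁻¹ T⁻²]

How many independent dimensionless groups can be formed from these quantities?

There are 6 variables and 3 base dimensions (M, L, T).
The dimension matrix has rank 3.
Independent dimensionless groups: 6 − 3 = 3.

3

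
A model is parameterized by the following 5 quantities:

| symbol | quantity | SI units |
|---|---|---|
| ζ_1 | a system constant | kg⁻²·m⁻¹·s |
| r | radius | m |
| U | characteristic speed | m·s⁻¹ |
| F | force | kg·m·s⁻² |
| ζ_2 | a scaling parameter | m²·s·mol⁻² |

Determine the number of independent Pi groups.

1

There are 5 variables and 4 base dimensions (M, L, T, N).
The dimension matrix has rank 4.
Independent dimensionless groups: 5 − 4 = 1.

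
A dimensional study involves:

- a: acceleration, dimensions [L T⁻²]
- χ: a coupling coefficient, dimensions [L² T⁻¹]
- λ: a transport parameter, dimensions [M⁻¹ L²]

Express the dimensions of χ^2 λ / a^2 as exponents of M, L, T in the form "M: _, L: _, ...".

Collect each base-dimension exponent across the product:
  M: −2·(0) + 2·(0) + (-1) = -1
  L: −2·(1) + 2·(2) + (2) = 4
  T: −2·(-2) + 2·(-1) + (0) = 2
So the dimensions are [M⁻¹ L⁴ T²].

M: -1, L: 4, T: 2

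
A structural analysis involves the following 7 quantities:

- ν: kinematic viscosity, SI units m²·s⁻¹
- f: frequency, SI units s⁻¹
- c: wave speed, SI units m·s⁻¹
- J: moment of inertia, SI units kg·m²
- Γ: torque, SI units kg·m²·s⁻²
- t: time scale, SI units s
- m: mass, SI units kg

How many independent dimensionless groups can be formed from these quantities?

There are 7 variables and 3 base dimensions (M, L, T).
The dimension matrix has rank 3.
Independent dimensionless groups: 7 − 3 = 4.

4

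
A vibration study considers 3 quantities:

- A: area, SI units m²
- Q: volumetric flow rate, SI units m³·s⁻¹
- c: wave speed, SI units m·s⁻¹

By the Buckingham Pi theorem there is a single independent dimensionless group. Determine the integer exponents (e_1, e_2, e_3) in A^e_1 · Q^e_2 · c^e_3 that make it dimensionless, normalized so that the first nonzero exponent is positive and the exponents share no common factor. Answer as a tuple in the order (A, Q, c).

(1, -1, 1)

L: e_1·(2) + e_2·(3) + e_3·(1) = 0
T: e_1·(0) + e_2·(-1) + e_3·(-1) = 0
Solving this homogeneous linear system for the smallest-integer solution (first nonzero entry positive) gives (1, -1, 1).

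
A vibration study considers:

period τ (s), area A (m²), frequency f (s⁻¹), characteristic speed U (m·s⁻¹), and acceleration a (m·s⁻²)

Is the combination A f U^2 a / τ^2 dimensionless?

no

Sum the exponent of each base dimension across the product:
  L: −2·[τ]_L + [A]_L + [f]_L + 2·[U]_L + [a]_L = −2·(0) + (2) + (0) + 2·(1) + (1) = 5
  T: −2·[τ]_T + [A]_T + [f]_T + 2·[U]_T + [a]_T = −2·(1) + (0) + (-1) + 2·(-1) + (-2) = -7
Net dimensions [L⁵ T⁻⁷] ≠ [1] — not dimensionless.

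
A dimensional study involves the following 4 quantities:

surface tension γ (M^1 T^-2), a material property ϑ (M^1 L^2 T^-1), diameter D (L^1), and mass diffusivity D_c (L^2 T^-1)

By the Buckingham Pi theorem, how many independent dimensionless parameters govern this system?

There are 4 variables and 3 base dimensions (M, L, T).
The dimension matrix has rank 3.
Independent dimensionless groups: 4 − 3 = 1.

1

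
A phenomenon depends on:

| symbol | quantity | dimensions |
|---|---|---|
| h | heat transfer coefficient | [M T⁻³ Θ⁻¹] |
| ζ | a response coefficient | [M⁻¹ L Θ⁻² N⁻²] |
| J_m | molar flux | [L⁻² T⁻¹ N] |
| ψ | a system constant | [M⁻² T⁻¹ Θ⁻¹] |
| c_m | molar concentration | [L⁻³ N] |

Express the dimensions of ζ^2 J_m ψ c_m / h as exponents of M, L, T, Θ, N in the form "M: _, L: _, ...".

M: -5, L: -3, T: 1, Θ: -4, N: -2

Collect each base-dimension exponent across the product:
  M: −(1) + 2·(-1) + (0) + (-2) + (0) = -5
  L: −(0) + 2·(1) + (-2) + (0) + (-3) = -3
  T: −(-3) + 2·(0) + (-1) + (-1) + (0) = 1
  Θ: −(-1) + 2·(-2) + (0) + (-1) + (0) = -4
  N: −(0) + 2·(-2) + (1) + (0) + (1) = -2
So the dimensions are [M⁻⁵ L⁻³ T Θ⁻⁴ N⁻²].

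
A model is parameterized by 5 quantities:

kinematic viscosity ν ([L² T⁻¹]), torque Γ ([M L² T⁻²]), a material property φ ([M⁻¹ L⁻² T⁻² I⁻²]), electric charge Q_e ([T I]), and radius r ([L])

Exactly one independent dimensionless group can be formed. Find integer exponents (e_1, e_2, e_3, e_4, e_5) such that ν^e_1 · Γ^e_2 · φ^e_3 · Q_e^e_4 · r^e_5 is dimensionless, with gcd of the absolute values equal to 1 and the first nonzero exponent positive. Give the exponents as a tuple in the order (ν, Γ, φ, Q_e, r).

(2, -1, -1, -2, -4)

M: e_1·(0) + e_2·(1) + e_3·(-1) + e_4·(0) + e_5·(0) = 0
L: e_1·(2) + e_2·(2) + e_3·(-2) + e_4·(0) + e_5·(1) = 0
T: e_1·(-1) + e_2·(-2) + e_3·(-2) + e_4·(1) + e_5·(0) = 0
I: e_1·(0) + e_2·(0) + e_3·(-2) + e_4·(1) + e_5·(0) = 0
Solving this homogeneous linear system for the smallest-integer solution (first nonzero entry positive) gives (2, -1, -1, -2, -4).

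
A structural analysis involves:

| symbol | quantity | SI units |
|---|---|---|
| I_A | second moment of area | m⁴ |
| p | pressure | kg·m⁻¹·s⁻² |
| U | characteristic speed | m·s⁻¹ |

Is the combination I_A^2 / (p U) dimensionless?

Sum the exponent of each base dimension across the product:
  M: 2·[I_A]_M − [p]_M − [U]_M = 2·(0) − (1) − (0) = -1
  L: 2·[I_A]_L − [p]_L − [U]_L = 2·(4) − (-1) − (1) = 8
  T: 2·[I_A]_T − [p]_T − [U]_T = 2·(0) − (-2) − (-1) = 3
Net dimensions [M⁻¹ L⁸ T³] ≠ [1] — not dimensionless.

no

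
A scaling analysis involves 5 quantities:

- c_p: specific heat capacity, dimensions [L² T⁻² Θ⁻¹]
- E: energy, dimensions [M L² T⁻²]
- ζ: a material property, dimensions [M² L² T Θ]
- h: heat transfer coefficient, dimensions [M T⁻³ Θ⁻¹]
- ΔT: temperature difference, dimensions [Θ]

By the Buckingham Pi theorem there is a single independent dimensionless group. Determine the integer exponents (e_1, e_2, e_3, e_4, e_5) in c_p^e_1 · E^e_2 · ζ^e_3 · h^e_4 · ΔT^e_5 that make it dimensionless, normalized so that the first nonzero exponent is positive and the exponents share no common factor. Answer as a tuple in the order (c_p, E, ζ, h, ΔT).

M: e_1·(0) + e_2·(1) + e_3·(2) + e_4·(1) + e_5·(0) = 0
L: e_1·(2) + e_2·(2) + e_3·(2) + e_4·(0) + e_5·(0) = 0
T: e_1·(-2) + e_2·(-2) + e_3·(1) + e_4·(-3) + e_5·(0) = 0
Θ: e_1·(-1) + e_2·(0) + e_3·(1) + e_4·(-1) + e_5·(1) = 0
Solving this homogeneous linear system for the smallest-integer solution (first nonzero entry positive) gives (2, -3, 1, 1, 2).

(2, -3, 1, 1, 2)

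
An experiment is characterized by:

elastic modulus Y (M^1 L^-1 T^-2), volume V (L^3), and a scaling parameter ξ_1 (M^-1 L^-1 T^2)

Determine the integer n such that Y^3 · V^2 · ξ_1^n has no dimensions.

3

Balance the M exponent: (-1)·n from ξ_1, plus 3·(1) + 2·(0) = 3 from the rest, must sum to zero.
−n + 3 = 0, so n = 3.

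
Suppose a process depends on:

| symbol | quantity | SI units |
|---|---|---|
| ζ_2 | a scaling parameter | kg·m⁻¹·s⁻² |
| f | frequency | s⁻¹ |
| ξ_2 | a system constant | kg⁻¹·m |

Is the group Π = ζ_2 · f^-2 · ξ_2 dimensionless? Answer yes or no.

Sum the exponent of each base dimension across the product:
  M: [ζ_2]_M − 2·[f]_M + [ξ_2]_M = (1) − 2·(0) + (-1) = 0
  L: [ζ_2]_L − 2·[f]_L + [ξ_2]_L = (-1) − 2·(0) + (1) = 0
  T: [ζ_2]_T − 2·[f]_T + [ξ_2]_T = (-2) − 2·(-1) + (0) = 0
All base exponents vanish — dimensionless.

yes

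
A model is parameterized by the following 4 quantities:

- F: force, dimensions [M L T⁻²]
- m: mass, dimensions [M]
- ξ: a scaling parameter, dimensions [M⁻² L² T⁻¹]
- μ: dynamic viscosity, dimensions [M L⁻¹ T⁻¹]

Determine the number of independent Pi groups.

1

There are 4 variables and 3 base dimensions (M, L, T).
The dimension matrix has rank 3.
Independent dimensionless groups: 4 − 3 = 1.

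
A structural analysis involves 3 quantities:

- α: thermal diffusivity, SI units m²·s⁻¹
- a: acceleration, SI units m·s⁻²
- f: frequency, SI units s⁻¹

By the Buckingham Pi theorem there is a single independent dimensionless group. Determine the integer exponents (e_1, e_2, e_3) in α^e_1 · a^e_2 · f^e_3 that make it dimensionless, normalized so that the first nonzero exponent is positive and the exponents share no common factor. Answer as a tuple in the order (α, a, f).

L: e_1·(2) + e_2·(1) + e_3·(0) = 0
T: e_1·(-1) + e_2·(-2) + e_3·(-1) = 0
Solving this homogeneous linear system for the smallest-integer solution (first nonzero entry positive) gives (1, -2, 3).

(1, -2, 3)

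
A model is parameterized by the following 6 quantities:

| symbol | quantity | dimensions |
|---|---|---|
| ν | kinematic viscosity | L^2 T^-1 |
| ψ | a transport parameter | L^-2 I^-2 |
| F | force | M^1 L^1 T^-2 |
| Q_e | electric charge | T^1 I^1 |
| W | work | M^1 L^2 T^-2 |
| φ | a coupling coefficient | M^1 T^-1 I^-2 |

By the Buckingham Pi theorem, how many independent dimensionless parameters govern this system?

There are 6 variables and 4 base dimensions (M, L, T, I).
The dimension matrix has rank 4.
Independent dimensionless groups: 6 − 4 = 2.

2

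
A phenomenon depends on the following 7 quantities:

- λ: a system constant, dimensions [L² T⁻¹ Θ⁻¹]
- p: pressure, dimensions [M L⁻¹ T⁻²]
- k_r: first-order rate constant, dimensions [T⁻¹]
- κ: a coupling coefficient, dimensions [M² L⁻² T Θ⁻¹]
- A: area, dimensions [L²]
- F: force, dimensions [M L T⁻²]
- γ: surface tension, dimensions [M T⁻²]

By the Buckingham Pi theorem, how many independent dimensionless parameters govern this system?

3

There are 7 variables and 4 base dimensions (M, L, T, Θ).
The dimension matrix has rank 4.
Independent dimensionless groups: 7 − 4 = 3.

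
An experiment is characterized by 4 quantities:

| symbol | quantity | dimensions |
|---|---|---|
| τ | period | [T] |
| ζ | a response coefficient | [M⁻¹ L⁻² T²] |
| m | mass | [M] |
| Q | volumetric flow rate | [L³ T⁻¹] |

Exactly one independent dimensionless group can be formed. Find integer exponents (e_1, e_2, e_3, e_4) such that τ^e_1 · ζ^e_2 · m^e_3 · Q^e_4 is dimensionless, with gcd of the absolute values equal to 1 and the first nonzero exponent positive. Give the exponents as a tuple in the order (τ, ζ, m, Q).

(4, -3, -3, -2)

M: e_1·(0) + e_2·(-1) + e_3·(1) + e_4·(0) = 0
L: e_1·(0) + e_2·(-2) + e_3·(0) + e_4·(3) = 0
T: e_1·(1) + e_2·(2) + e_3·(0) + e_4·(-1) = 0
Solving this homogeneous linear system for the smallest-integer solution (first nonzero entry positive) gives (4, -3, -3, -2).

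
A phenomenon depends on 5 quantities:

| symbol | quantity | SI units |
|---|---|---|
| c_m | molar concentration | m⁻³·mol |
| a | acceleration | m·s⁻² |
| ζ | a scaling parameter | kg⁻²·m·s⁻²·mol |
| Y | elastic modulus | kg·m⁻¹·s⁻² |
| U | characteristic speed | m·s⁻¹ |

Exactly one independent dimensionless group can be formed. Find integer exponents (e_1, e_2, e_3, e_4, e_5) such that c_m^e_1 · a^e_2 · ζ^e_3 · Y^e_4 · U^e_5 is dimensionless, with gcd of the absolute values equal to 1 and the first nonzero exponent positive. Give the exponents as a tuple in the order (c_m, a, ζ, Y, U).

M: e_1·(0) + e_2·(0) + e_3·(-2) + e_4·(1) + e_5·(0) = 0
L: e_1·(-3) + e_2·(1) + e_3·(1) + e_4·(-1) + e_5·(1) = 0
T: e_1·(0) + e_2·(-2) + e_3·(-2) + e_4·(-2) + e_5·(-1) = 0
N: e_1·(1) + e_2·(0) + e_3·(1) + e_4·(0) + e_5·(0) = 0
Solving this homogeneous linear system for the smallest-integer solution (first nonzero entry positive) gives (1, 4, -1, -2, -2).

(1, 4, -1, -2, -2)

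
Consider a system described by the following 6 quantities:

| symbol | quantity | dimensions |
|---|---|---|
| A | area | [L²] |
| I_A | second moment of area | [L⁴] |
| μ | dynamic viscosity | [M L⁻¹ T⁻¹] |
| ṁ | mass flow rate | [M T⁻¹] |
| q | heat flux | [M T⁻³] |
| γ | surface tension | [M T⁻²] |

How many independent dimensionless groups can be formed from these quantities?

There are 6 variables and 3 base dimensions (M, L, T).
The dimension matrix has rank 3.
Independent dimensionless groups: 6 − 3 = 3.

3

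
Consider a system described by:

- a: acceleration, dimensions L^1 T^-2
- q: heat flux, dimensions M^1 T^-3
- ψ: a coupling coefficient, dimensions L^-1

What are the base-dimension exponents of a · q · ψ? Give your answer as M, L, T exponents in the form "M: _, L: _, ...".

Collect each base-dimension exponent across the product:
  M: (0) + (1) + (0) = 1
  L: (1) + (0) + (-1) = 0
  T: (-2) + (-3) + (0) = -5
So the dimensions are [M T⁻⁵].

M: 1, L: 0, T: -5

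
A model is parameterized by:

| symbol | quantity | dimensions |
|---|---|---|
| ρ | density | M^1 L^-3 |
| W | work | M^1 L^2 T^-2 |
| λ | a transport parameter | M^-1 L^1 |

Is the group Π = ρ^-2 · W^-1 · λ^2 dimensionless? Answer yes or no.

Sum the exponent of each base dimension across the product:
  M: −2·[ρ]_M − [W]_M + 2·[λ]_M = −2·(1) − (1) + 2·(-1) = -5
  L: −2·[ρ]_L − [W]_L + 2·[λ]_L = −2·(-3) − (2) + 2·(1) = 6
  T: −2·[ρ]_T − [W]_T + 2·[λ]_T = −2·(0) − (-2) + 2·(0) = 2
Net dimensions [M⁻⁵ L⁶ T²] ≠ [1] — not dimensionless.

no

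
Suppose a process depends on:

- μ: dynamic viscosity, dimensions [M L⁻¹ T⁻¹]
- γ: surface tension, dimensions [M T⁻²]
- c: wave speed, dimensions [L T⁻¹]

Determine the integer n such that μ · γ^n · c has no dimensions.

-1

Balance the M exponent: (1)·n from γ, plus (1) + (0) = 1 from the rest, must sum to zero.
n + 1 = 0, so n = -1.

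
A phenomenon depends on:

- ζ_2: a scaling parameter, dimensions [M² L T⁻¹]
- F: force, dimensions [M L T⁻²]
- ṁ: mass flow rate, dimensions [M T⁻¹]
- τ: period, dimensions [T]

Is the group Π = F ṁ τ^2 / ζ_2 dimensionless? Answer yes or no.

Sum the exponent of each base dimension across the product:
  M: −[ζ_2]_M + [F]_M + [ṁ]_M + 2·[τ]_M = −(2) + (1) + (1) + 2·(0) = 0
  L: −[ζ_2]_L + [F]_L + [ṁ]_L + 2·[τ]_L = −(1) + (1) + (0) + 2·(0) = 0
  T: −[ζ_2]_T + [F]_T + [ṁ]_T + 2·[τ]_T = −(-1) + (-2) + (-1) + 2·(1) = 0
All base exponents vanish — dimensionless.

yes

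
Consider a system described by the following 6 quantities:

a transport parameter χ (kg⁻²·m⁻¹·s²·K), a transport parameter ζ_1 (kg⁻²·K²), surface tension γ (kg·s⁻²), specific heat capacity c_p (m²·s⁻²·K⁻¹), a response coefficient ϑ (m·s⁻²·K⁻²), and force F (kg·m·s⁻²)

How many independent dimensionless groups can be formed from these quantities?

There are 6 variables and 4 base dimensions (M, L, T, Θ).
The dimension matrix has rank 4.
Independent dimensionless groups: 6 − 4 = 2.

2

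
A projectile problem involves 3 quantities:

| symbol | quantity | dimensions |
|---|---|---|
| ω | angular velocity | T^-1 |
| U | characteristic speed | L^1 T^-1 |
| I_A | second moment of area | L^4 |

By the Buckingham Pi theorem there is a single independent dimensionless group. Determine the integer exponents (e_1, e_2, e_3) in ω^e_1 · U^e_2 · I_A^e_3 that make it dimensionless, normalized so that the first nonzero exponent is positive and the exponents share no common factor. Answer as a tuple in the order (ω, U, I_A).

L: e_1·(0) + e_2·(1) + e_3·(4) = 0
T: e_1·(-1) + e_2·(-1) + e_3·(0) = 0
Solving this homogeneous linear system for the smallest-integer solution (first nonzero entry positive) gives (4, -4, 1).

(4, -4, 1)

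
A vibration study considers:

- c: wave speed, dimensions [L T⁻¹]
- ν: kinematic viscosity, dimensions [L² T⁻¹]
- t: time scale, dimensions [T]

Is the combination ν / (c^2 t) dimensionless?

Sum the exponent of each base dimension across the product:
  L: −2·[c]_L + [ν]_L − [t]_L = −2·(1) + (2) − (0) = 0
  T: −2·[c]_T + [ν]_T − [t]_T = −2·(-1) + (-1) − (1) = 0
All base exponents vanish — dimensionless.

yes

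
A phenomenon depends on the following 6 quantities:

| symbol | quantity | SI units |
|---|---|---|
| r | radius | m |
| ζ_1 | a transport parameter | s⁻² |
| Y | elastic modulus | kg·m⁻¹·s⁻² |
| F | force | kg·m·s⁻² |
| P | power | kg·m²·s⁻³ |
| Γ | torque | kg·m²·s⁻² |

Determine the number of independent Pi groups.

3

There are 6 variables and 3 base dimensions (M, L, T).
The dimension matrix has rank 3.
Independent dimensionless groups: 6 − 3 = 3.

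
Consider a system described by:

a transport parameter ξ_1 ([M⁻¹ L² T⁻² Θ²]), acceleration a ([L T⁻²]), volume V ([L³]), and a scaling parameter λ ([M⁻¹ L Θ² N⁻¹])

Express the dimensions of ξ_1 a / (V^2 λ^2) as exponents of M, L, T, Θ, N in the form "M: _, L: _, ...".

Collect each base-dimension exponent across the product:
  M: (-1) + (0) − 2·(0) − 2·(-1) = 1
  L: (2) + (1) − 2·(3) − 2·(1) = -5
  T: (-2) + (-2) − 2·(0) − 2·(0) = -4
  Θ: (2) + (0) − 2·(0) − 2·(2) = -2
  N: (0) + (0) − 2·(0) − 2·(-1) = 2
So the dimensions are [M L⁻⁵ T⁻⁴ Θ⁻² N²].

M: 1, L: -5, T: -4, Θ: -2, N: 2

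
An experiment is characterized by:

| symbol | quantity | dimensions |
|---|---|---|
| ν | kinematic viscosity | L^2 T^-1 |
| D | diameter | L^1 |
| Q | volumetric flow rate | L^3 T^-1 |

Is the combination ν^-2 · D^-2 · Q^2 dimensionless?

Sum the exponent of each base dimension across the product:
  M: −2·[ν]_M − 2·[D]_M + 2·[Q]_M = −2·(0) − 2·(0) + 2·(0) = 0
  L: −2·[ν]_L − 2·[D]_L + 2·[Q]_L = −2·(2) − 2·(1) + 2·(3) = 0
  T: −2·[ν]_T − 2·[D]_T + 2·[Q]_T = −2·(-1) − 2·(0) + 2·(-1) = 0
  Θ: −2·[ν]_Θ − 2·[D]_Θ + 2·[Q]_Θ = −2·(0) − 2·(0) + 2·(0) = 0
All base exponents vanish — dimensionless.

yes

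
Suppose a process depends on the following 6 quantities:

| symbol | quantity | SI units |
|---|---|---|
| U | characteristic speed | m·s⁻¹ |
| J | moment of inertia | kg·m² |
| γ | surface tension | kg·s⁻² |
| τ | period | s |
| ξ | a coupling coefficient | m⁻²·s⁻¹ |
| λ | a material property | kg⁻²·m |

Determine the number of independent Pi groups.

3

There are 6 variables and 3 base dimensions (M, L, T).
The dimension matrix has rank 3.
Independent dimensionless groups: 6 − 3 = 3.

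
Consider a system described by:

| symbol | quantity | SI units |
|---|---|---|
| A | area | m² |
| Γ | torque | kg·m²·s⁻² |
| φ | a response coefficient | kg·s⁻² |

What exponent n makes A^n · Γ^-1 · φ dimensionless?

Balance the L exponent: (2)·n from A, plus −(2) + (0) = -2 from the rest, must sum to zero.
2n − 2 = 0, so n = 1.

1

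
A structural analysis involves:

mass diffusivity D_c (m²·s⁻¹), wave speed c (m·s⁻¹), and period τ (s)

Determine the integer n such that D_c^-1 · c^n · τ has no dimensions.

2

Balance the L exponent: (1)·n from c, plus −(2) + (0) = -2 from the rest, must sum to zero.
n − 2 = 0, so n = 2.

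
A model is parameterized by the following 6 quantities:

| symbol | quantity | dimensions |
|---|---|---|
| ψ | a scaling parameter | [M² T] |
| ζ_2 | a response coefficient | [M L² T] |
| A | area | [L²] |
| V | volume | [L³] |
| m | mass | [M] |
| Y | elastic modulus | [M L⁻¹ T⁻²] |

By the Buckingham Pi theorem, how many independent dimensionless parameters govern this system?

3

There are 6 variables and 3 base dimensions (M, L, T).
The dimension matrix has rank 3.
Independent dimensionless groups: 6 − 3 = 3.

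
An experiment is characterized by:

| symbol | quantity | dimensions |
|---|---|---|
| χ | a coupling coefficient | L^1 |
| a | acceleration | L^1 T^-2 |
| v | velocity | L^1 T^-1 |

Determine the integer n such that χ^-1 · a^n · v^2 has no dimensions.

-1

Balance the L exponent: (1)·n from a, plus −(1) + 2·(1) = 1 from the rest, must sum to zero.
n + 1 = 0, so n = -1.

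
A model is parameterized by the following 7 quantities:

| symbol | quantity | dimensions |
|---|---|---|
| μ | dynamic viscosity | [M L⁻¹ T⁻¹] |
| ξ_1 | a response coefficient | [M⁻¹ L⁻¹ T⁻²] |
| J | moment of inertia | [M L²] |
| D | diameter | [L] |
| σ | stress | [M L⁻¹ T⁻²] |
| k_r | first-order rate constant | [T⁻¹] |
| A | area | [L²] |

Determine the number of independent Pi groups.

There are 7 variables and 3 base dimensions (M, L, T).
The dimension matrix has rank 3.
Independent dimensionless groups: 7 − 3 = 4.

4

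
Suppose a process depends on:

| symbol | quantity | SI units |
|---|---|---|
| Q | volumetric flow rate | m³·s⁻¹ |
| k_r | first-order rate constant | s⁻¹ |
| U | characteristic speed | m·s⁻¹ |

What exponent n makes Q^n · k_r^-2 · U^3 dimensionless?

-1

Balance the L exponent: (3)·n from Q, plus −2·(0) + 3·(1) = 3 from the rest, must sum to zero.
3n + 3 = 0, so n = -1.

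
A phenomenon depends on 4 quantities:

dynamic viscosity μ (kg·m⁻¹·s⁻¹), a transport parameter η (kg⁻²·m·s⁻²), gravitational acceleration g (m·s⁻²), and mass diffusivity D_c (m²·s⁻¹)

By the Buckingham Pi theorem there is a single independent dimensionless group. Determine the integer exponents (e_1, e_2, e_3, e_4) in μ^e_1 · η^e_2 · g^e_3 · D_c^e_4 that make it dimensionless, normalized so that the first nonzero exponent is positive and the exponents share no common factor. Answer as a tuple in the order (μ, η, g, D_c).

(2, 1, -3, 2)

M: e_1·(1) + e_2·(-2) + e_3·(0) + e_4·(0) = 0
L: e_1·(-1) + e_2·(1) + e_3·(1) + e_4·(2) = 0
T: e_1·(-1) + e_2·(-2) + e_3·(-2) + e_4·(-1) = 0
Solving this homogeneous linear system for the smallest-integer solution (first nonzero entry positive) gives (2, 1, -3, 2).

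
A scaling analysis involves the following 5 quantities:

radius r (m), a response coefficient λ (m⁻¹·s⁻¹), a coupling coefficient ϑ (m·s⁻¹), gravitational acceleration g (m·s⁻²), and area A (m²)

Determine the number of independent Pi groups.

There are 5 variables and 2 base dimensions (L, T).
The dimension matrix has rank 2.
Independent dimensionless groups: 5 − 2 = 3.

3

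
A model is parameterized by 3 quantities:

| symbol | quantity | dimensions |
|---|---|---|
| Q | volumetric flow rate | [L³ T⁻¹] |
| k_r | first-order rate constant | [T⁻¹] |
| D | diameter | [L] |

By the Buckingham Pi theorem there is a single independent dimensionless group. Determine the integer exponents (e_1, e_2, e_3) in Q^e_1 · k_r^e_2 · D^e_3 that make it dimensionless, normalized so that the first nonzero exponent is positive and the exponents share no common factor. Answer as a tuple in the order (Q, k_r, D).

(1, -1, -3)

L: e_1·(3) + e_2·(0) + e_3·(1) = 0
T: e_1·(-1) + e_2·(-1) + e_3·(0) = 0
Solving this homogeneous linear system for the smallest-integer solution (first nonzero entry positive) gives (1, -1, -3).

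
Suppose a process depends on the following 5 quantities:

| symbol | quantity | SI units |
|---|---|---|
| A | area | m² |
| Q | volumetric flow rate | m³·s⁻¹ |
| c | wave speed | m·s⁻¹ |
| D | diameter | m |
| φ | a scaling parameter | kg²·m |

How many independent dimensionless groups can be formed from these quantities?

2

There are 5 variables and 3 base dimensions (M, L, T).
The dimension matrix has rank 3.
Independent dimensionless groups: 5 − 3 = 2.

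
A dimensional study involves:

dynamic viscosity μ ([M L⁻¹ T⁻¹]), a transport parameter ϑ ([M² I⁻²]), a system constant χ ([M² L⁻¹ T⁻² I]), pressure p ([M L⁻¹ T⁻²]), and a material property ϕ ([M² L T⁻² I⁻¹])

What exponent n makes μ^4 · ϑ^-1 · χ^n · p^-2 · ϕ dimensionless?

-1

Balance the M exponent: (2)·n from χ, plus 4·(1) − (2) − 2·(1) + (2) = 2 from the rest, must sum to zero.
2n + 2 = 0, so n = -1.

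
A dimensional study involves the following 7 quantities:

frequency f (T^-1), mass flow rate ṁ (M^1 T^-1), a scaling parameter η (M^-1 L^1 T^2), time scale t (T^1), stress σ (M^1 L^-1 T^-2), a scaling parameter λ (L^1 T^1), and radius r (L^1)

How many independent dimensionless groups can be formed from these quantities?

There are 7 variables and 3 base dimensions (M, L, T).
The dimension matrix has rank 3.
Independent dimensionless groups: 7 − 3 = 4.

4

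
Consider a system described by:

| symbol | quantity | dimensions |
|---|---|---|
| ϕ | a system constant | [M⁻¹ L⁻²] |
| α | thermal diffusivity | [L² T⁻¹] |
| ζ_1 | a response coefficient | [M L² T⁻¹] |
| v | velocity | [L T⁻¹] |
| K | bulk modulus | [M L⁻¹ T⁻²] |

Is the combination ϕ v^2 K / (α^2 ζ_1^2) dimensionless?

Sum the exponent of each base dimension across the product:
  M: [ϕ]_M − 2·[α]_M − 2·[ζ_1]_M + 2·[v]_M + [K]_M = (-1) − 2·(0) − 2·(1) + 2·(0) + (1) = -2
  L: [ϕ]_L − 2·[α]_L − 2·[ζ_1]_L + 2·[v]_L + [K]_L = (-2) − 2·(2) − 2·(2) + 2·(1) + (-1) = -9
  T: [ϕ]_T − 2·[α]_T − 2·[ζ_1]_T + 2·[v]_T + [K]_T = (0) − 2·(-1) − 2·(-1) + 2·(-1) + (-2) = 0
Net dimensions [M⁻² L⁻⁹] ≠ [1] — not dimensionless.

no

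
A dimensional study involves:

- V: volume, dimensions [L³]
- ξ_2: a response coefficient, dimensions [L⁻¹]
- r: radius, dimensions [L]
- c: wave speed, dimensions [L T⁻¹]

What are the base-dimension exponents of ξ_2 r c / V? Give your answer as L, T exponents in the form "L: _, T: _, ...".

Collect each base-dimension exponent across the product:
  L: −(3) + (-1) + (1) + (1) = -2
  T: −(0) + (0) + (0) + (-1) = -1
So the dimensions are [L⁻² T⁻¹].

L: -2, T: -1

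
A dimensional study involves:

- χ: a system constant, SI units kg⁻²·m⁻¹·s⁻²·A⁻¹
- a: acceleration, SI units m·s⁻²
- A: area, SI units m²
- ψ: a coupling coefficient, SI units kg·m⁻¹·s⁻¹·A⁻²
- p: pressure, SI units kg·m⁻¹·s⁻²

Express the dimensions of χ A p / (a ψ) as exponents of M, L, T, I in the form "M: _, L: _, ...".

Collect each base-dimension exponent across the product:
  M: (-2) − (0) + (0) − (1) + (1) = -2
  L: (-1) − (1) + (2) − (-1) + (-1) = 0
  T: (-2) − (-2) + (0) − (-1) + (-2) = -1
  I: (-1) − (0) + (0) − (-2) + (0) = 1
So the dimensions are [M⁻² T⁻¹ I].

M: -2, L: 0, T: -1, I: 1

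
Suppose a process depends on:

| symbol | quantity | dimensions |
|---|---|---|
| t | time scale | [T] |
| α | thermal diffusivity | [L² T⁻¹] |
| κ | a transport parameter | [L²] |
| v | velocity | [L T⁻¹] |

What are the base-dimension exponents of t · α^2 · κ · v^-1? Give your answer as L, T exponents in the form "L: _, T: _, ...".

L: 5, T: 0

Collect each base-dimension exponent across the product:
  L: (0) + 2·(2) + (2) − (1) = 5
  T: (1) + 2·(-1) + (0) − (-1) = 0
So the dimensions are [L⁵].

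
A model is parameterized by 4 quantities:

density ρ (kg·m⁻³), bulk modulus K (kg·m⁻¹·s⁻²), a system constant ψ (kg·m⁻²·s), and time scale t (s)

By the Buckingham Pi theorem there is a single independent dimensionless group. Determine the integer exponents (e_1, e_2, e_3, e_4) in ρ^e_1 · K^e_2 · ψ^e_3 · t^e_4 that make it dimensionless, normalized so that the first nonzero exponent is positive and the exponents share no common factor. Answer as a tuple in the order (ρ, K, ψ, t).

(1, 1, -2, 4)

M: e_1·(1) + e_2·(1) + e_3·(1) + e_4·(0) = 0
L: e_1·(-3) + e_2·(-1) + e_3·(-2) + e_4·(0) = 0
T: e_1·(0) + e_2·(-2) + e_3·(1) + e_4·(1) = 0
Solving this homogeneous linear system for the smallest-integer solution (first nonzero entry positive) gives (1, 1, -2, 4).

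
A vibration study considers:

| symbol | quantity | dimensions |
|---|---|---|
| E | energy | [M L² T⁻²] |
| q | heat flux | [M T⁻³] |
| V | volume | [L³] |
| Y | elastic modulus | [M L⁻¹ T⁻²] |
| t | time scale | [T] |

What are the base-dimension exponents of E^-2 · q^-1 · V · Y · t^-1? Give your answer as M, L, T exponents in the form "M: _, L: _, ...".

Collect each base-dimension exponent across the product:
  M: −2·(1) − (1) + (0) + (1) − (0) = -2
  L: −2·(2) − (0) + (3) + (-1) − (0) = -2
  T: −2·(-2) − (-3) + (0) + (-2) − (1) = 4
So the dimensions are [M⁻² L⁻² T⁴].

M: -2, L: -2, T: 4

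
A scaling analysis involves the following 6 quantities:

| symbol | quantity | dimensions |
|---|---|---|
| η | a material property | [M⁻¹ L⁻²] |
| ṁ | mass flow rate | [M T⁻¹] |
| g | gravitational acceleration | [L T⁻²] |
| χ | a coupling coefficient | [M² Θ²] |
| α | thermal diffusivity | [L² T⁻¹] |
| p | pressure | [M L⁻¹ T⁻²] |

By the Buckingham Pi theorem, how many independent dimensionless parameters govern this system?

There are 6 variables and 4 base dimensions (M, L, T, Θ).
The dimension matrix has rank 4.
Independent dimensionless groups: 6 − 4 = 2.

2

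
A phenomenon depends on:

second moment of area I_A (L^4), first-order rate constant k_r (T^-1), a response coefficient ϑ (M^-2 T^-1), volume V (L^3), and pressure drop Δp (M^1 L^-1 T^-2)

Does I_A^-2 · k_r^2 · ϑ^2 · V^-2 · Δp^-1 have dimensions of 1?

Sum the exponent of each base dimension across the product:
  M: −2·[I_A]_M + 2·[k_r]_M + 2·[ϑ]_M − 2·[V]_M − [Δp]_M = −2·(0) + 2·(0) + 2·(-2) − 2·(0) − (1) = -5
  L: −2·[I_A]_L + 2·[k_r]_L + 2·[ϑ]_L − 2·[V]_L − [Δp]_L = −2·(4) + 2·(0) + 2·(0) − 2·(3) − (-1) = -13
  T: −2·[I_A]_T + 2·[k_r]_T + 2·[ϑ]_T − 2·[V]_T − [Δp]_T = −2·(0) + 2·(-1) + 2·(-1) − 2·(0) − (-2) = -2
Net dimensions [M⁻⁵ L⁻¹³ T⁻²] ≠ [1] — not dimensionless.

no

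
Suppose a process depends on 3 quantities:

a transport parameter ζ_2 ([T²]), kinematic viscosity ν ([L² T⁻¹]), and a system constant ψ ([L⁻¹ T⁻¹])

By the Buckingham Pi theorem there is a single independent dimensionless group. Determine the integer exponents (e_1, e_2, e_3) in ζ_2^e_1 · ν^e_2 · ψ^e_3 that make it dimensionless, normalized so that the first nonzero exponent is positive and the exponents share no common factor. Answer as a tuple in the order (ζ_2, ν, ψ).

(3, 2, 4)

L: e_1·(0) + e_2·(2) + e_3·(-1) = 0
T: e_1·(2) + e_2·(-1) + e_3·(-1) = 0
Solving this homogeneous linear system for the smallest-integer solution (first nonzero entry positive) gives (3, 2, 4).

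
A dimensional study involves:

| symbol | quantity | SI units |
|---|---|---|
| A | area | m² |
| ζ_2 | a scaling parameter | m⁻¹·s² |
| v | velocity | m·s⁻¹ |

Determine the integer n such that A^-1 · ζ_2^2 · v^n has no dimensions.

Balance the L exponent: (1)·n from v, plus −(2) + 2·(-1) = -4 from the rest, must sum to zero.
n − 4 = 0, so n = 4.

4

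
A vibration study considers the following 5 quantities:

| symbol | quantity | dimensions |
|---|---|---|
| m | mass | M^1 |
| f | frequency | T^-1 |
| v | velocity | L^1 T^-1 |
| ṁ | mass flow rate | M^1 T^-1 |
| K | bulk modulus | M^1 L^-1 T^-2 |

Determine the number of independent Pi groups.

There are 5 variables and 3 base dimensions (M, L, T).
The dimension matrix has rank 3.
Independent dimensionless groups: 5 − 3 = 2.

2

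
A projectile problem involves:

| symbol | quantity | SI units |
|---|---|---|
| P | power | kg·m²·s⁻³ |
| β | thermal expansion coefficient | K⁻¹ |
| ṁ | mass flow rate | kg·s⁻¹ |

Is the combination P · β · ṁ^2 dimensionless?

no

Sum the exponent of each base dimension across the product:
  M: [P]_M + [β]_M + 2·[ṁ]_M = (1) + (0) + 2·(1) = 3
  L: [P]_L + [β]_L + 2·[ṁ]_L = (2) + (0) + 2·(0) = 2
  T: [P]_T + [β]_T + 2·[ṁ]_T = (-3) + (0) + 2·(-1) = -5
  Θ: [P]_Θ + [β]_Θ + 2·[ṁ]_Θ = (0) + (-1) + 2·(0) = -1
Net dimensions [M³ L² T⁻⁵ Θ⁻¹] ≠ [1] — not dimensionless.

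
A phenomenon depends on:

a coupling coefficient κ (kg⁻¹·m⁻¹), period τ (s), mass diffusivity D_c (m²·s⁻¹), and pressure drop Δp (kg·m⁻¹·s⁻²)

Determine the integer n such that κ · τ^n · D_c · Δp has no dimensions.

Balance the T exponent: (1)·n from τ, plus (0) + (-1) + (-2) = -3 from the rest, must sum to zero.
n − 3 = 0, so n = 3.

3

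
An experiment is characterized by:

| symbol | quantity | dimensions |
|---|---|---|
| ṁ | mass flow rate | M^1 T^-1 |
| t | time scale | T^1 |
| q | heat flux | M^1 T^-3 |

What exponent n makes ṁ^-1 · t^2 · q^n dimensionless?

Balance the M exponent: (1)·n from q, plus −(1) + 2·(0) = -1 from the rest, must sum to zero.
n − 1 = 0, so n = 1.

1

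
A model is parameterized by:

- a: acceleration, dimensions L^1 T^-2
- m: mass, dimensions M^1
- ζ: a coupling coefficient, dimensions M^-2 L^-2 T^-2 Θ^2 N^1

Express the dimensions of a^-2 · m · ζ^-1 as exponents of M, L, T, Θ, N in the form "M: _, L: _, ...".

M: 3, L: 0, T: 6, Θ: -2, N: -1

Collect each base-dimension exponent across the product:
  M: −2·(0) + (1) − (-2) = 3
  L: −2·(1) + (0) − (-2) = 0
  T: −2·(-2) + (0) − (-2) = 6
  Θ: −2·(0) + (0) − (2) = -2
  N: −2·(0) + (0) − (1) = -1
So the dimensions are [M³ T⁶ Θ⁻² N⁻¹].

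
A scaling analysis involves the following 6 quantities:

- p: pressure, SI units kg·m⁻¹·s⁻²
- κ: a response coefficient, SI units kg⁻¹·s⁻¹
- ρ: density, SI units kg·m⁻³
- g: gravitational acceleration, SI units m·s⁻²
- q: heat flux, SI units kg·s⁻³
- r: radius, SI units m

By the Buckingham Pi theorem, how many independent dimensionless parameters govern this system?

3

There are 6 variables and 3 base dimensions (M, L, T).
The dimension matrix has rank 3.
Independent dimensionless groups: 6 − 3 = 3.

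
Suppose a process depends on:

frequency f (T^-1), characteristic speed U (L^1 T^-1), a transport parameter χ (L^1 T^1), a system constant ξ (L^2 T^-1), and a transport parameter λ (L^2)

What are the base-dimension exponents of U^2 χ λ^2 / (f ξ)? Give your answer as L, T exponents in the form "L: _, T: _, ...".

Collect each base-dimension exponent across the product:
  L: −(0) + 2·(1) + (1) − (2) + 2·(2) = 5
  T: −(-1) + 2·(-1) + (1) − (-1) + 2·(0) = 1
So the dimensions are [L⁵ T].

L: 5, T: 1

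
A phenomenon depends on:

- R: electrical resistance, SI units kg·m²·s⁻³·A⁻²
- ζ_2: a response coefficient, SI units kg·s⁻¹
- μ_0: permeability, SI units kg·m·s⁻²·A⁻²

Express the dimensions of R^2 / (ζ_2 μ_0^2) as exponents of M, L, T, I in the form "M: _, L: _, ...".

Collect each base-dimension exponent across the product:
  M: 2·(1) − (1) − 2·(1) = -1
  L: 2·(2) − (0) − 2·(1) = 2
  T: 2·(-3) − (-1) − 2·(-2) = -1
  I: 2·(-2) − (0) − 2·(-2) = 0
So the dimensions are [M⁻¹ L² T⁻¹].

M: -1, L: 2, T: -1, I: 0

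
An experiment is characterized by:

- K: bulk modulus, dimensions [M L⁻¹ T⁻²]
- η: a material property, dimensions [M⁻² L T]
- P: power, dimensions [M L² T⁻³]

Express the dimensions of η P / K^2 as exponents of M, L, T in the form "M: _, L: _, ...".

M: -3, L: 5, T: 2

Collect each base-dimension exponent across the product:
  M: −2·(1) + (-2) + (1) = -3
  L: −2·(-1) + (1) + (2) = 5
  T: −2·(-2) + (1) + (-3) = 2
So the dimensions are [M⁻³ L⁵ T²].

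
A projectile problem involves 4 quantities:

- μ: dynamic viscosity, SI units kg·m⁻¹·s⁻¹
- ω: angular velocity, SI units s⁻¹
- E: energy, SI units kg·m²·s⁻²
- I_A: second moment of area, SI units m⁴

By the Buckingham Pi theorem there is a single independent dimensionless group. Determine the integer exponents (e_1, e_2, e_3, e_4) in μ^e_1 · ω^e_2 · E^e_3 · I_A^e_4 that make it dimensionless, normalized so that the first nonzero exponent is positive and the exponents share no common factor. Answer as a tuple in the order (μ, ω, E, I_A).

M: e_1·(1) + e_2·(0) + e_3·(1) + e_4·(0) = 0
L: e_1·(-1) + e_2·(0) + e_3·(2) + e_4·(4) = 0
T: e_1·(-1) + e_2·(-1) + e_3·(-2) + e_4·(0) = 0
Solving this homogeneous linear system for the smallest-integer solution (first nonzero entry positive) gives (4, 4, -4, 3).

(4, 4, -4, 3)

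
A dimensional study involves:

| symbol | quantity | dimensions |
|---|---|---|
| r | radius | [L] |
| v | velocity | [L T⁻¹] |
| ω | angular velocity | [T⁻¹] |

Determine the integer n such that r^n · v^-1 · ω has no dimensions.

1

Balance the L exponent: (1)·n from r, plus −(1) + (0) = -1 from the rest, must sum to zero.
n − 1 = 0, so n = 1.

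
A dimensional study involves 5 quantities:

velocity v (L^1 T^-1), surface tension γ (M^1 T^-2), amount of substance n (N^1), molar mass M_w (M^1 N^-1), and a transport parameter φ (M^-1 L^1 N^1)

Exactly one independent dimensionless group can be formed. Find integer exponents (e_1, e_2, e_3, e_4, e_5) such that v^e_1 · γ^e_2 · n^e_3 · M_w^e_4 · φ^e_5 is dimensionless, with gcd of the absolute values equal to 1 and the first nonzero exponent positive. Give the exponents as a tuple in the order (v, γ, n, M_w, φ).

(2, -1, 1, -1, -2)

M: e_1·(0) + e_2·(1) + e_3·(0) + e_4·(1) + e_5·(-1) = 0
L: e_1·(1) + e_2·(0) + e_3·(0) + e_4·(0) + e_5·(1) = 0
T: e_1·(-1) + e_2·(-2) + e_3·(0) + e_4·(0) + e_5·(0) = 0
N: e_1·(0) + e_2·(0) + e_3·(1) + e_4·(-1) + e_5·(1) = 0
Solving this homogeneous linear system for the smallest-integer solution (first nonzero entry positive) gives (2, -1, 1, -1, -2).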